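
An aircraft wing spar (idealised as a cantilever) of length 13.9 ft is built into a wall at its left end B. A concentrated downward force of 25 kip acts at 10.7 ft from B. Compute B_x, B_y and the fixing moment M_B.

B_x = 0, B_y = 25.00 kip, M_B = 267.5 kip·ft

ΣF_x = 0: B_x = 0.
ΣF_y = 0: B_y − 25 = 0 → B_y = 25.00 kip.
ΣM about B: M_B − 25·10.7 = 0 → M_B = 267.5 kip·ft.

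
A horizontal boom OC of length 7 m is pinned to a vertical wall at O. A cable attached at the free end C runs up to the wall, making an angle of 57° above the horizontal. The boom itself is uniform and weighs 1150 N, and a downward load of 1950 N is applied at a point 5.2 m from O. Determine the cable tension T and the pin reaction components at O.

ΣM about O: T·sin57°·7 − 1150·3.5 − 1950·5.2 = 0 → T = 14165/(7·0.838671) = 2412.83 ≈ 2413 N.
ΣF_x = 0: O_x − T·cos57° = 0 → O_x = 2412.83 × 0.544639 = 1314 N.
ΣF_y = 0: O_y + T·sin57° − 1150 − 1950 = 0 → O_y = 3100 − 2412.83 × 0.838671 = 1076 N.

T = 2413 N, O_x = 1314 N, O_y = 1076 N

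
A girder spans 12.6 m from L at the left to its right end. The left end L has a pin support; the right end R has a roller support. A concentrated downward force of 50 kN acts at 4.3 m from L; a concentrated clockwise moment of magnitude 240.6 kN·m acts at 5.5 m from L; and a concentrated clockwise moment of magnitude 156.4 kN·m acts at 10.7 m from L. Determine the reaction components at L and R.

Moments about L: R_y·12.6 − 50·4.3 − 240.6 − 156.4 = 0 → R_y = 612/12.6 = 48.5714 ≈ 48.57 kN.
ΣF_y = 0: L_y + 48.5714 − 50 = 0 → L_y = 1.429 kN.
ΣF_x = 0: no horizontal applied forces, so L_x = 0.

L_x = 0, L_y = 1.429 kN, R_y = 48.57 kN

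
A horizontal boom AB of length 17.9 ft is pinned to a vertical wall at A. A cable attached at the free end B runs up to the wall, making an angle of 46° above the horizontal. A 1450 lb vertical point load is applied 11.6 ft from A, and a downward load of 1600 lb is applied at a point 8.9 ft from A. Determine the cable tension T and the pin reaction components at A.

T = 2412 lb, A_x = 1676 lb, A_y = 1315 lb

ΣM about A: T·sin46°·17.9 − 1450·11.6 − 1600·8.9 = 0 → T = 31060/(17.9·0.71934) = 2412.2 ≈ 2412 lb.
ΣF_x = 0: A_x − T·cos46° = 0 → A_x = 2412.2 × 0.694658 = 1676 lb.
ΣF_y = 0: A_y + T·sin46° − 1450 − 1600 = 0 → A_y = 3050 − 2412.2 × 0.71934 = 1315 lb.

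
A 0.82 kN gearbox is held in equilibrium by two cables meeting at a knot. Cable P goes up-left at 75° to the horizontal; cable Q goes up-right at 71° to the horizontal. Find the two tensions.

T_P = 0.4774 kN, T_Q = 0.3795 kN

ΣF_x = 0: −T_P·cos75° + T_Q·cos71° = 0 → T_Q = 0.794977·T_P.
ΣF_y = 0: T_P·sin75° + T_Q·sin71° = 0.82.
Substitute: T_P·(0.965926 + 0.794977·0.945519) = 0.82 → T_P = 0.477413 ≈ 0.4774 kN.
Then T_Q = 0.794977 × 0.477413 = 0.3795 kN.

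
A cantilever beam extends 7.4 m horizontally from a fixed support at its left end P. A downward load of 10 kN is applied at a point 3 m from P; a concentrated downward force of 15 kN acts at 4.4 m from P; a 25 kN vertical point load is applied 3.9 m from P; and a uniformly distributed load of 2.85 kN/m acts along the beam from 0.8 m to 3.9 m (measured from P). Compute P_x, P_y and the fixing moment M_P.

P_x = 0, P_y = 58.84 kN, M_P = 214.3 kN·m

Resultant of the distributed load: 2.85 × 3.1 = 8.835 kN at 2.35 m from P.
ΣF_x = 0: P_x = 0.
ΣF_y = 0: P_y − 10 − 15 − 25 − 2.85·3.1 = 0 → P_y = 58.84 kN.
ΣM about P: M_P − 10·3 − 15·4.4 − 25·3.9 − (2.85·3.1)·2.35 = 0 → M_P = 214.3 kN·m.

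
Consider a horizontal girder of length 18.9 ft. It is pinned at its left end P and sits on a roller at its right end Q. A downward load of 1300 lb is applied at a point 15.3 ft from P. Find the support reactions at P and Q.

Taking moments about P: Q_y·18.9 − 1300·15.3 = 0 → Q_y = 19890/18.9 = 1052.38 ≈ 1052 lb.
ΣF_y = 0: P_y + 1052.38 − 1300 = 0 → P_y = 247.6 lb.
ΣF_x = 0: no horizontal applied forces, so P_x = 0.

P_x = 0, P_y = 247.6 lb, Q_y = 1052 lb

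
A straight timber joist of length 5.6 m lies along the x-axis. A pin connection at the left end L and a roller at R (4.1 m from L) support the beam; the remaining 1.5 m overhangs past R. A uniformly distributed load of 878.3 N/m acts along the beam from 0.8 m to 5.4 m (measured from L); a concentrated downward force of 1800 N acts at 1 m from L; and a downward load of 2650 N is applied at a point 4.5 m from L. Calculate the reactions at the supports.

Resultant of the distributed load: 878.3 × 4.6 = 4040.18 N at 3.1 m from L.
Taking moments about L: R_y·4.1 − (878.3·4.6)·3.1 − 1800·1 − 2650·4.5 = 0 → R_y = 26249.558/4.1 = 6402.33 ≈ 6402 N.
ΣF_y = 0: L_y + 6402.33 − 878.3·4.6 − 1800 − 2650 = 0 → L_y = 2088 N.
ΣF_x = 0: no horizontal applied forces, so L_x = 0.

L_x = 0, L_y = 2088 N, R_y = 6402 N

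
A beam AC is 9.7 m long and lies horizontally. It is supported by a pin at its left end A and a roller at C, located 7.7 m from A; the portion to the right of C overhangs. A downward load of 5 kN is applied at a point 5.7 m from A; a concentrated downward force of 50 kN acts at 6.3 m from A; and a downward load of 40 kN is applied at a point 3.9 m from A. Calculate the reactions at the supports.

ΣM about A: C_y·7.7 − 5·5.7 − 50·6.3 − 40·3.9 = 0 → C_y = 499.5/7.7 = 64.8701 ≈ 64.87 kN.
ΣF_y = 0: A_y + 64.8701 − 5 − 50 − 40 = 0 → A_y = 30.13 kN.
ΣF_x = 0: no horizontal applied forces, so A_x = 0.

A_x = 0, A_y = 30.13 kN, C_y = 64.87 kN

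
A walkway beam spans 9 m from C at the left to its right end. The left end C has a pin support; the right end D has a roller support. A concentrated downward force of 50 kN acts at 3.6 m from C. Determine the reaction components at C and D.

Moments about C: D_y·9 − 50·3.6 = 0 → D_y = 180/9 = 20.00 kN.
ΣF_y = 0: C_y + 20 − 50 = 0 → C_y = 30.00 kN.
ΣF_x = 0: no horizontal applied forces, so C_x = 0.

C_x = 0, C_y = 30.00 kN, D_y = 20.00 kN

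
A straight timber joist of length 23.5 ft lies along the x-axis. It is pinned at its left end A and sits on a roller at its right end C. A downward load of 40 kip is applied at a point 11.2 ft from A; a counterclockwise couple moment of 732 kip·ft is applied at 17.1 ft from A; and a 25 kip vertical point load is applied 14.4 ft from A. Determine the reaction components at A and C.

A_x = 0, A_y = 61.77 kip, C_y = 3.234 kip

Taking moments about A: C_y·23.5 − 40·11.2 + 732 − 25·14.4 = 0 → C_y = 76/23.5 = 3.23404 ≈ 3.234 kip.
ΣF_y = 0: A_y + 3.23404 − 40 − 25 = 0 → A_y = 61.77 kip.
ΣF_x = 0: no horizontal applied forces, so A_x = 0.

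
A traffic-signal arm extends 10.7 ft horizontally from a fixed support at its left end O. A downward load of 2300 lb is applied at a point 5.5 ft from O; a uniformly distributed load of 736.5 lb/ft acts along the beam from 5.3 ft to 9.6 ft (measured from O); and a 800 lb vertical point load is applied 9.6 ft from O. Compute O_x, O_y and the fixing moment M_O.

Resultant of the distributed load: 736.5 × 4.3 = 3166.95 lb at 7.45 ft from O.
ΣF_x = 0: O_x = 0.
ΣF_y = 0: O_y − 2300 − 736.5·4.3 − 800 = 0 → O_y = 6267 lb.
ΣM about O: M_O − 2300·5.5 − (736.5·4.3)·7.45 − 800·9.6 = 0 → M_O = 43920 lb·ft.

O_x = 0, O_y = 6267 lb, M_O = 43920 lb·ft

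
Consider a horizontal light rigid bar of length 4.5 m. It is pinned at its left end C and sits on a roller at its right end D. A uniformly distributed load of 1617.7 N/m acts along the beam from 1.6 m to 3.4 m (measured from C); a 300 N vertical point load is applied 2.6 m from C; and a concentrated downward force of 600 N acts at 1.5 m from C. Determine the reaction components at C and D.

C_x = 0, C_y = 1821 N, D_y = 1991 N

Resultant of the distributed load: 1617.7 × 1.8 = 2911.86 N at 2.5 m from C.
ΣM about C: D_y·4.5 − (1617.7·1.8)·2.5 − 300·2.6 − 600·1.5 = 0 → D_y = 8959.65/4.5 = 1991.03 ≈ 1991 N.
ΣF_y = 0: C_y + 1991.03 − 1617.7·1.8 − 300 − 600 = 0 → C_y = 1821 N.
ΣF_x = 0: no horizontal applied forces, so C_x = 0.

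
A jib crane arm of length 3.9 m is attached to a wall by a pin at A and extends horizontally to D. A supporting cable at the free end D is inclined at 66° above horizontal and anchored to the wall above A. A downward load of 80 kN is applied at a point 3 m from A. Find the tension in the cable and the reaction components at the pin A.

ΣM about A: T·sin66°·3.9 − 80·3 = 0 → T = 240/(3.9·0.913545) = 67.3623 ≈ 67.36 kN.
ΣF_x = 0: A_x − T·cos66° = 0 → A_x = 67.3623 × 0.406737 = 27.40 kN.
ΣF_y = 0: A_y + T·sin66° − 80 = 0 → A_y = 80 − 67.3623 × 0.913545 = 18.46 kN.

T = 67.36 kN, A_x = 27.40 kN, A_y = 18.46 kN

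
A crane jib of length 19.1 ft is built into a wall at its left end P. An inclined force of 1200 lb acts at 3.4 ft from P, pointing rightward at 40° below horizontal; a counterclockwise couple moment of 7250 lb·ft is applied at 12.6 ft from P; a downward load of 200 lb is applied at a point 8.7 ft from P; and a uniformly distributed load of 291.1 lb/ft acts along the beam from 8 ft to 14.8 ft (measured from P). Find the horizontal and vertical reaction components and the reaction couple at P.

Resultant of the distributed load: 291.1 × 6.8 = 1979.48 lb at 11.4 ft from P.
ΣF_x = 0: P_x + 1200·cos40° = 0 → P_x = -919.3 lb.
ΣF_y = 0: P_y − 1200·sin40° − 200 − 291.1·6.8 = 0 → P_y = 2951 lb.
ΣM about P: M_P − 1200·sin40°·3.4 + 7250 − 200·8.7 − (291.1·6.8)·11.4 = 0 → M_P = 19680 lb·ft.

P_x = -919.3 lb, P_y = 2951 lb, M_P = 19680 lb·ft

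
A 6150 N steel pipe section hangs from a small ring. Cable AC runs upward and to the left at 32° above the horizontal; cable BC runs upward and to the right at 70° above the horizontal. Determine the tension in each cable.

ΣF_x = 0: −T_AC·cos32° + T_BC·cos70° = 0 → T_BC = 2.47953·T_AC.
ΣF_y = 0: T_AC·sin32° + T_BC·sin70° = 6150.
Substitute: T_AC·(0.529919 + 2.47953·0.939693) = 6150 → T_AC = 2150.41 ≈ 2150 N.
Then T_BC = 2.47953 × 2150.41 = 5332 N.

T_AC = 2150 N, T_BC = 5332 N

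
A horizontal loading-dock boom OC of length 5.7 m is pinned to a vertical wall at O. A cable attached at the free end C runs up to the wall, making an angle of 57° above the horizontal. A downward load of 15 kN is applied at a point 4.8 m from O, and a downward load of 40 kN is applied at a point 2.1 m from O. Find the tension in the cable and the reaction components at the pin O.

ΣM about O: T·sin57°·5.7 − 15·4.8 − 40·2.1 = 0 → T = 156/(5.7·0.838671) = 32.6331 ≈ 32.63 kN.
ΣF_x = 0: O_x − T·cos57° = 0 → O_x = 32.6331 × 0.544639 = 17.77 kN.
ΣF_y = 0: O_y + T·sin57° − 15 − 40 = 0 → O_y = 55 − 32.6331 × 0.838671 = 27.63 kN.

T = 32.63 kN, O_x = 17.77 kN, O_y = 27.63 kN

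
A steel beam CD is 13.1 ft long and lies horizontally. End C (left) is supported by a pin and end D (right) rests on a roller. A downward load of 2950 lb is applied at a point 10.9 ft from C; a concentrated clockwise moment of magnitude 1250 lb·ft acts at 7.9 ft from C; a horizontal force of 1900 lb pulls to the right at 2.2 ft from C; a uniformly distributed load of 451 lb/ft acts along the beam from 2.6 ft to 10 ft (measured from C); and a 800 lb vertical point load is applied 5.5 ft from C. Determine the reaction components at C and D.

C_x = -1900 lb, C_y = 2597 lb, D_y = 4491 lb

Resultant of the distributed load: 451 × 7.4 = 3337.4 lb at 6.3 ft from C.
Taking moments about C: D_y·13.1 − 2950·10.9 − 1250 − (451·7.4)·6.3 − 800·5.5 = 0 → D_y = 58830.62/13.1 = 4490.89 ≈ 4491 lb.
ΣF_y = 0: C_y + 4490.89 − 2950 − 451·7.4 − 800 = 0 → C_y = 2597 lb.
ΣF_x = 0: C_x + 1900 = 0 → C_x = -1900 lb.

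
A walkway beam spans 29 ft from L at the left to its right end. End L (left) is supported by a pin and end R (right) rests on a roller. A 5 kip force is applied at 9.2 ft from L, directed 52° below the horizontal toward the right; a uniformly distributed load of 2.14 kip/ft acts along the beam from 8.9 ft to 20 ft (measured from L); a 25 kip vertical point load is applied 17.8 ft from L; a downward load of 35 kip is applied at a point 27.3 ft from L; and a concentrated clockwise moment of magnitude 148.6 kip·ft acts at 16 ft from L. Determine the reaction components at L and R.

Resultant of the distributed load: 2.14 × 11.1 = 23.754 kip at 14.45 ft from L.
Moments about L: R_y·29 − 5·sin52°·9.2 − (2.14·11.1)·14.45 − 25·17.8 − 35·27.3 − 148.6 = 0 → R_y = 1928.59/29 = 66.5031 ≈ 66.50 kip.
ΣF_y = 0: L_y + 66.5031 − 5·sin52° − 2.14·11.1 − 25 − 35 = 0 → L_y = 21.19 kip.
ΣF_x = 0: L_x + 5·cos52° = 0 → L_x = -3.078 kip.

L_x = -3.078 kip, L_y = 21.19 kip, R_y = 66.50 kip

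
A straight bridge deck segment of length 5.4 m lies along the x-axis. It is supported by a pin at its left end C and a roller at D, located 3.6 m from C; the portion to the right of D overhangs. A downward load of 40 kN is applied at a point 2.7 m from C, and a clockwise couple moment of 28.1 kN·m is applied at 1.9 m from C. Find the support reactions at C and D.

C_x = 0, C_y = 2.194 kN, D_y = 37.81 kN

ΣM about C: D_y·3.6 − 40·2.7 − 28.1 = 0 → D_y = 136.1/3.6 = 37.8056 ≈ 37.81 kN.
ΣF_y = 0: C_y + 37.8056 − 40 = 0 → C_y = 2.194 kN.
ΣF_x = 0: no horizontal applied forces, so C_x = 0.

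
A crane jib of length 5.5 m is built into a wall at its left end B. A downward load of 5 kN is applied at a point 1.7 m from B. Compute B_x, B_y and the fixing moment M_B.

ΣF_x = 0: B_x = 0.
ΣF_y = 0: B_y − 5 = 0 → B_y = 5.000 kN.
ΣM about B: M_B − 5·1.7 = 0 → M_B = 8.500 kN·m.

B_x = 0, B_y = 5.000 kN, M_B = 8.500 kN·m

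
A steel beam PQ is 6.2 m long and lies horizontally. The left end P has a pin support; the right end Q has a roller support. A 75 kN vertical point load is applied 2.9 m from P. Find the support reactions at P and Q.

ΣM about P: Q_y·6.2 − 75·2.9 = 0 → Q_y = 217.5/6.2 = 35.0806 ≈ 35.08 kN.
ΣF_y = 0: P_y + 35.0806 − 75 = 0 → P_y = 39.92 kN.
ΣF_x = 0: no horizontal applied forces, so P_x = 0.

P_x = 0, P_y = 39.92 kN, Q_y = 35.08 kN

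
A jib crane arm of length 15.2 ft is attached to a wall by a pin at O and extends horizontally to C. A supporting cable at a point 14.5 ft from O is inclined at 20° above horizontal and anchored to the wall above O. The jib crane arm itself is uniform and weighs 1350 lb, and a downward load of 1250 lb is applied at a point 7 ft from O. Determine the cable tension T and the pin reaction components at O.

T = 3833 lb, O_x = 3602 lb, O_y = 1289 lb

ΣM about O: T·sin20°·14.5 − 1350·7.6 − 1250·7 = 0 → T = 19010/(14.5·0.34202) = 3833.21 ≈ 3833 lb.
ΣF_x = 0: O_x − T·cos20° = 0 → O_x = 3833.21 × 0.939693 = 3602 lb.
ΣF_y = 0: O_y + T·sin20° − 1350 − 1250 = 0 → O_y = 2600 − 3833.21 × 0.34202 = 1289 lb.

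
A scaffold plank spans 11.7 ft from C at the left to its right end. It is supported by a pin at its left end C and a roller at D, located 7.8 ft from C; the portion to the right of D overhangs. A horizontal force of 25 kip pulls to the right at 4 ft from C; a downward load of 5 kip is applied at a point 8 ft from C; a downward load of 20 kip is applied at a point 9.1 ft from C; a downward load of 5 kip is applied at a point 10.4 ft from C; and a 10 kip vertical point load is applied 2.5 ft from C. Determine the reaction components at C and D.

C_x = -25.00 kip, C_y = 1.667 kip, D_y = 38.33 kip

Taking moments about C: D_y·7.8 − 5·8 − 20·9.1 − 5·10.4 − 10·2.5 = 0 → D_y = 299/7.8 = 38.3333 ≈ 38.33 kip.
ΣF_y = 0: C_y + 38.3333 − 5 − 20 − 5 − 10 = 0 → C_y = 1.667 kip.
ΣF_x = 0: C_x + 25 = 0 → C_x = -25.00 kip.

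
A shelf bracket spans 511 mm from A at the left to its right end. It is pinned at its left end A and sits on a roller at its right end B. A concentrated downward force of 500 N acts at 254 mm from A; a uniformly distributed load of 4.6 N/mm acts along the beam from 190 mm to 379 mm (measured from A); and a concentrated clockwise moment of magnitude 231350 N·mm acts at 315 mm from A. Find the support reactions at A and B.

Resultant of the distributed load: 4.6 × 189 = 869.4 N at 284.5 mm from A.
ΣM about A: B_y·511 − 500·254 − (4.6·189)·284.5 − 231350 = 0 → B_y = 605694.3/511 = 1185.31 ≈ 1185 N.
ΣF_y = 0: A_y + 1185.31 − 500 − 4.6·189 = 0 → A_y = 184.1 N.
ΣF_x = 0: no horizontal applied forces, so A_x = 0.

A_x = 0, A_y = 184.1 N, B_y = 1185 N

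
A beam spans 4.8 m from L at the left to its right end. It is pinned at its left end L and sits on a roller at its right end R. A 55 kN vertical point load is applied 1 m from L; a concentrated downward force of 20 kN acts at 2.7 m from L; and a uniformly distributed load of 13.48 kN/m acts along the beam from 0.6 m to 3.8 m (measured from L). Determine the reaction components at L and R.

Resultant of the distributed load: 13.48 × 3.2 = 43.136 kN at 2.2 m from L.
Taking moments about L: R_y·4.8 − 55·1 − 20·2.7 − (13.48·3.2)·2.2 = 0 → R_y = 203.8992/4.8 = 42.479 ≈ 42.48 kN.
ΣF_y = 0: L_y + 42.479 − 55 − 20 − 13.48·3.2 = 0 → L_y = 75.66 kN.
ΣF_x = 0: no horizontal applied forces, so L_x = 0.

L_x = 0, L_y = 75.66 kN, R_y = 42.48 kN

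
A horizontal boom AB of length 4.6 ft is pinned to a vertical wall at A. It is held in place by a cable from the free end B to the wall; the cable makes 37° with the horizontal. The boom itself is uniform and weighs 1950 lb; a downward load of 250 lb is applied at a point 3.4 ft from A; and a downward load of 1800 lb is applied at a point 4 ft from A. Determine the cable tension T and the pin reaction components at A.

ΣM about A: T·sin37°·4.6 − 1950·2.3 − 250·3.4 − 1800·4 = 0 → T = 12535/(4.6·0.601815) = 4527.97 ≈ 4528 lb.
ΣF_x = 0: A_x − T·cos37° = 0 → A_x = 4527.97 × 0.798636 = 3616 lb.
ΣF_y = 0: A_y + T·sin37° − 1950 − 250 − 1800 = 0 → A_y = 4000 − 4527.97 × 0.601815 = 1275 lb.

T = 4528 lb, A_x = 3616 lb, A_y = 1275 lb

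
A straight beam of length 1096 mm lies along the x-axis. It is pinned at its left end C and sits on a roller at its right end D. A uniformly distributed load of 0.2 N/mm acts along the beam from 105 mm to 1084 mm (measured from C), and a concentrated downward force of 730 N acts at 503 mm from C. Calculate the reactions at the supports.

C_x = 0, C_y = 484.6 N, D_y = 441.2 N

Resultant of the distributed load: 0.2 × 979 = 195.8 N at 594.5 mm from C.
ΣM about C: D_y·1096 − (0.2·979)·594.5 − 730·503 = 0 → D_y = 483593.1/1096 = 441.235 ≈ 441.2 N.
ΣF_y = 0: C_y + 441.235 − 0.2·979 − 730 = 0 → C_y = 484.6 N.
ΣF_x = 0: no horizontal applied forces, so C_x = 0.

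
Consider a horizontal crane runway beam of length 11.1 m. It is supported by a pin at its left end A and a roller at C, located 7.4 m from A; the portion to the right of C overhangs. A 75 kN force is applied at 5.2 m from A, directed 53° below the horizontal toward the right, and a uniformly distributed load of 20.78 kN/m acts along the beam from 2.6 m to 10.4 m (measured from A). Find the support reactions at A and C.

Resultant of the distributed load: 20.78 × 7.8 = 162.084 kN at 6.5 m from A.
ΣM about A: C_y·7.4 − 75·sin53°·5.2 − (20.78·7.8)·6.5 = 0 → C_y = 1365.01/7.4 = 184.461 ≈ 184.5 kN.
ΣF_y = 0: A_y + 184.461 − 75·sin53° − 20.78·7.8 = 0 → A_y = 37.52 kN.
ΣF_x = 0: A_x + 75·cos53° = 0 → A_x = -45.14 kN.

A_x = -45.14 kN, A_y = 37.52 kN, C_y = 184.5 kN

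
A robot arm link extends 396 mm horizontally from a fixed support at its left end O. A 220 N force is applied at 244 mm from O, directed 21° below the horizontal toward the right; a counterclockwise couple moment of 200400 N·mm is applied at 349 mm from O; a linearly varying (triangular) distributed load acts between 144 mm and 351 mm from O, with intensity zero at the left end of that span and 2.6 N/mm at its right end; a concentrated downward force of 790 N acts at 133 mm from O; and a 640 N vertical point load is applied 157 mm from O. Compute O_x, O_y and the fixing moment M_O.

O_x = -205.4 N, O_y = 1778 N, M_O = 100300 N·mm

Resultant of the triangular load: ½ × 2.6 × 207 = 269.1 N, acting at 282 mm from O (one-third of the span from the peak).
ΣF_x = 0: O_x + 220·cos21° = 0 → O_x = -205.4 N.
ΣF_y = 0: O_y − 220·sin21° − ½·2.6·207 − 790 − 640 = 0 → O_y = 1778 N.
ΣM about O: M_O − 220·sin21°·244 + 200400 − (½·2.6·207)·282 − 790·133 − 640·157 = 0 → M_O = 100300 N·mm.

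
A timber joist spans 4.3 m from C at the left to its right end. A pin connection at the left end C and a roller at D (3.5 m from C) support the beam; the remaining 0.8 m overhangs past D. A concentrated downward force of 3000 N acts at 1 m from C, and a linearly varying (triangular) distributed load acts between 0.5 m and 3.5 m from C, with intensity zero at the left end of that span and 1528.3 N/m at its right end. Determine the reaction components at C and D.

Resultant of the triangular load: ½ × 1528.3 × 3 = 2292.45 N, acting at 2.5 m from C (one-third of the span from the peak).
Taking moments about C: D_y·3.5 − 3000·1 − (½·1528.3·3)·2.5 = 0 → D_y = 8731.125/3.5 = 2494.61 ≈ 2495 N.
ΣF_y = 0: C_y + 2494.61 − 3000 − ½·1528.3·3 = 0 → C_y = 2798 N.
ΣF_x = 0: no horizontal applied forces, so C_x = 0.

C_x = 0, C_y = 2798 N, D_y = 2495 N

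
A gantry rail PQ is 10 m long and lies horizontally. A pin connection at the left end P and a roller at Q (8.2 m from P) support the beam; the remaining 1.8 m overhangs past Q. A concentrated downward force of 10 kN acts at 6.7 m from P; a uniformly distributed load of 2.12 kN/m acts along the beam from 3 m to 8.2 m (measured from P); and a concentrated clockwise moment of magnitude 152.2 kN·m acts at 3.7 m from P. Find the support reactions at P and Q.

Resultant of the distributed load: 2.12 × 5.2 = 11.024 kN at 5.6 m from P.
Taking moments about P: Q_y·8.2 − 10·6.7 − (2.12·5.2)·5.6 − 152.2 = 0 → Q_y = 280.9344/8.2 = 34.2603 ≈ 34.26 kN.
ΣF_y = 0: P_y + 34.2603 − 10 − 2.12·5.2 = 0 → P_y = -13.24 kN.
ΣF_x = 0: no horizontal applied forces, so P_x = 0.

P_x = 0, P_y = -13.24 kN, Q_y = 34.26 kN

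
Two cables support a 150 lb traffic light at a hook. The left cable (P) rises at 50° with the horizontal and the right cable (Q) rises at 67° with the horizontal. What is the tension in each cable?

T_P = 65.78 lb, T_Q = 108.2 lb

ΣF_x = 0: −T_P·cos50° + T_Q·cos67° = 0 → T_Q = 1.64509·T_P.
ΣF_y = 0: T_P·sin50° + T_Q·sin67° = 150.
Substitute: T_P·(0.766044 + 1.64509·0.920505) = 150 → T_P = 65.7792 ≈ 65.78 lb.
Then T_Q = 1.64509 × 65.7792 = 108.2 lb.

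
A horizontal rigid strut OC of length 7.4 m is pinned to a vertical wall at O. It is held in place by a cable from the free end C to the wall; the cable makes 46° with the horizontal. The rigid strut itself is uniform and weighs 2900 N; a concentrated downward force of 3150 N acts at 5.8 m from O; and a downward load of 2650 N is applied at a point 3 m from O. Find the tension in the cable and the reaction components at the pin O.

ΣM about O: T·sin46°·7.4 − 2900·3.7 − 3150·5.8 − 2650·3 = 0 → T = 36950/(7.4·0.71934) = 6941.42 ≈ 6941 N.
ΣF_x = 0: O_x − T·cos46° = 0 → O_x = 6941.42 × 0.694658 = 4822 N.
ΣF_y = 0: O_y + T·sin46° − 2900 − 3150 − 2650 = 0 → O_y = 8700 − 6941.42 × 0.71934 = 3707 N.

T = 6941 N, O_x = 4822 N, O_y = 3707 N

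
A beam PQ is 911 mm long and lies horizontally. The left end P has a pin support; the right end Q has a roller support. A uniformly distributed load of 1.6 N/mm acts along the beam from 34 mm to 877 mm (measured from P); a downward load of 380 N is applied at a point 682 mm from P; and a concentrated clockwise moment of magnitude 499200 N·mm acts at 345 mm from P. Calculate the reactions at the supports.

P_x = 0, P_y = 222.0 N, Q_y = 1507 N

Resultant of the distributed load: 1.6 × 843 = 1348.8 N at 455.5 mm from P.
Taking moments about P: Q_y·911 − (1.6·843)·455.5 − 380·682 − 499200 = 0 → Q_y = 1372738.4/911 = 1506.85 ≈ 1507 N.
ΣF_y = 0: P_y + 1506.85 − 1.6·843 − 380 = 0 → P_y = 222.0 N.
ΣF_x = 0: no horizontal applied forces, so P_x = 0.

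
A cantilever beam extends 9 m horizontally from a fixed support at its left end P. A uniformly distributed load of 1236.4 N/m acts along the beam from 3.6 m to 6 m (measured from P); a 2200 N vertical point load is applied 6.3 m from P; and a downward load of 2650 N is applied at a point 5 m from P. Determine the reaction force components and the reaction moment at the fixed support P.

P_x = 0, P_y = 7817 N, M_P = 41350 N·m

Resultant of the distributed load: 1236.4 × 2.4 = 2967.36 N at 4.8 m from P.
ΣF_x = 0: P_x = 0.
ΣF_y = 0: P_y − 1236.4·2.4 − 2200 − 2650 = 0 → P_y = 7817 N.
ΣM about P: M_P − (1236.4·2.4)·4.8 − 2200·6.3 − 2650·5 = 0 → M_P = 41350 N·m.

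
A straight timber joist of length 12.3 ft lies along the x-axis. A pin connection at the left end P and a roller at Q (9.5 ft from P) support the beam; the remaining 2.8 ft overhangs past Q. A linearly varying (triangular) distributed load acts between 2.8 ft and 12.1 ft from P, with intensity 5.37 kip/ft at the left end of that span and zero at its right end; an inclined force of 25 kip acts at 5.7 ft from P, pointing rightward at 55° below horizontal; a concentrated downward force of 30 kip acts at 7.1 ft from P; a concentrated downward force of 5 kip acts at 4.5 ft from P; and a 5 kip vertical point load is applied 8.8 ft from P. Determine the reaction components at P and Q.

Resultant of the triangular load: ½ × 5.37 × 9.3 = 24.9705 kip, acting at 5.9 ft from P (one-third of the span from the peak).
ΣM about P: Q_y·9.5 − (½·5.37·9.3)·5.9 − 25·sin55°·5.7 − 30·7.1 − 5·4.5 − 5·8.8 = 0 → Q_y = 543.555/9.5 = 57.2163 ≈ 57.22 kip.
ΣF_y = 0: P_y + 57.2163 − ½·5.37·9.3 − 25·sin55° − 30 − 5 − 5 = 0 → P_y = 28.23 kip.
ΣF_x = 0: P_x + 25·cos55° = 0 → P_x = -14.34 kip.

P_x = -14.34 kip, P_y = 28.23 kip, Q_y = 57.22 kip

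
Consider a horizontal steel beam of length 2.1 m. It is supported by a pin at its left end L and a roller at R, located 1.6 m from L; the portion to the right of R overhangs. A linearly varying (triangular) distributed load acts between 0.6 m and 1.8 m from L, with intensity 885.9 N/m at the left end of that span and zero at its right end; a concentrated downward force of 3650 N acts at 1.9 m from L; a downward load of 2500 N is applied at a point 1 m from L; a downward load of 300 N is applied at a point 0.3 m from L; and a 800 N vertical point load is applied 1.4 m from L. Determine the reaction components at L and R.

Resultant of the triangular load: ½ × 885.9 × 1.2 = 531.54 N, acting at 1 m from L (one-third of the span from the peak).
Moments about L: R_y·1.6 − (½·885.9·1.2)·1 − 3650·1.9 − 2500·1 − 300·0.3 − 800·1.4 = 0 → R_y = 11176.54/1.6 = 6985.34 ≈ 6985 N.
ΣF_y = 0: L_y + 6985.34 − ½·885.9·1.2 − 3650 − 2500 − 300 − 800 = 0 → L_y = 796.2 N.
ΣF_x = 0: no horizontal applied forces, so L_x = 0.

L_x = 0, L_y = 796.2 N, R_y = 6985 N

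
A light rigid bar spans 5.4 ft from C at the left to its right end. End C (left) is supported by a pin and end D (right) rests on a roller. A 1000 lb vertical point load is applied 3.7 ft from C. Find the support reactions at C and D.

C_x = 0, C_y = 314.8 lb, D_y = 685.2 lb

Moments about C: D_y·5.4 − 1000·3.7 = 0 → D_y = 3700/5.4 = 685.185 ≈ 685.2 lb.
ΣF_y = 0: C_y + 685.185 − 1000 = 0 → C_y = 314.8 lb.
ΣF_x = 0: no horizontal applied forces, so C_x = 0.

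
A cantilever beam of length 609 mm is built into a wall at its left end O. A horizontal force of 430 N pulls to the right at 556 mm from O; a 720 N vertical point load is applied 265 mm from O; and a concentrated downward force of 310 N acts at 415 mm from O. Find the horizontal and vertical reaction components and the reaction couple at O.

ΣF_x = 0: O_x + 430 = 0 → O_x = -430.0 N.
ΣF_y = 0: O_y − 720 − 310 = 0 → O_y = 1030 N.
ΣM about O: M_O − 720·265 − 310·415 = 0 → M_O = 319400 N·mm.

O_x = -430.0 N, O_y = 1030 N, M_O = 319400 N·mm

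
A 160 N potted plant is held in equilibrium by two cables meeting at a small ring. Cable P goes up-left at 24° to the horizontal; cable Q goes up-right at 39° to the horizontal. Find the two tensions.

ΣF_x = 0: −T_P·cos24° + T_Q·cos39° = 0 → T_Q = 1.17551·T_P.
ΣF_y = 0: T_P·sin24° + T_Q·sin39° = 160.
Substitute: T_P·(0.406737 + 1.17551·0.62932) = 160 → T_P = 139.554 ≈ 139.6 N.
Then T_Q = 1.17551 × 139.554 = 164.0 N.

T_P = 139.6 N, T_Q = 164.0 N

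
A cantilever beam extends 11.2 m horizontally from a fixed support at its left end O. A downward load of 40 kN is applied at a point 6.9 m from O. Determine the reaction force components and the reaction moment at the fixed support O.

ΣF_x = 0: O_x = 0.
ΣF_y = 0: O_y − 40 = 0 → O_y = 40.00 kN.
ΣM about O: M_O − 40·6.9 = 0 → M_O = 276.0 kN·m.

O_x = 0, O_y = 40.00 kN, M_O = 276.0 kN·m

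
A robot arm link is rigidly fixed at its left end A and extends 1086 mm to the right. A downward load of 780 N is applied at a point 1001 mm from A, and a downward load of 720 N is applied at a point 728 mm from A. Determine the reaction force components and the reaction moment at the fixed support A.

A_x = 0, A_y = 1500 N, M_A = 1305000 N·mm

ΣF_x = 0: A_x = 0.
ΣF_y = 0: A_y − 780 − 720 = 0 → A_y = 1500 N.
ΣM about A: M_A − 780·1001 − 720·728 = 0 → M_A = 1305000 N·mm.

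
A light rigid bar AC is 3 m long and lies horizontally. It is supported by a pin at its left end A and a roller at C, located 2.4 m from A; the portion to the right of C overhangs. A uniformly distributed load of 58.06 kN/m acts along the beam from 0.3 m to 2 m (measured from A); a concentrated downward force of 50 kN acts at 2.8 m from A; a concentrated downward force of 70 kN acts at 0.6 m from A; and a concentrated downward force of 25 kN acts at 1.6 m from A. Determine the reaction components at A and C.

Resultant of the distributed load: 58.06 × 1.7 = 98.702 kN at 1.15 m from A.
Taking moments about A: C_y·2.4 − (58.06·1.7)·1.15 − 50·2.8 − 70·0.6 − 25·1.6 = 0 → C_y = 335.5073/2.4 = 139.795 ≈ 139.8 kN.
ΣF_y = 0: A_y + 139.795 − 58.06·1.7 − 50 − 70 − 25 = 0 → A_y = 103.9 kN.
ΣF_x = 0: no horizontal applied forces, so A_x = 0.

A_x = 0, A_y = 103.9 kN, C_y = 139.8 kN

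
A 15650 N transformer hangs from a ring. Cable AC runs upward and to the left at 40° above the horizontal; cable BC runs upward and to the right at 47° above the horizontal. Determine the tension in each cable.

T_AC = 10690 N, T_BC = 12010 N

ΣF_x = 0: −T_AC·cos40° + T_BC·cos47° = 0 → T_BC = 1.12324·T_AC.
ΣF_y = 0: T_AC·sin40° + T_BC·sin47° = 15650.
Substitute: T_AC·(0.642788 + 1.12324·0.731354) = 15650 → T_AC = 10687.9 ≈ 10690 N.
Then T_BC = 1.12324 × 10687.9 = 12010 N.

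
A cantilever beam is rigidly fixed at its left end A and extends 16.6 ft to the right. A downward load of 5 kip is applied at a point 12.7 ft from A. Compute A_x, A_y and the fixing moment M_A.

A_x = 0, A_y = 5.000 kip, M_A = 63.50 kip·ft

ΣF_x = 0: A_x = 0.
ΣF_y = 0: A_y − 5 = 0 → A_y = 5.000 kip.
ΣM about A: M_A − 5·12.7 = 0 → M_A = 63.50 kip·ft.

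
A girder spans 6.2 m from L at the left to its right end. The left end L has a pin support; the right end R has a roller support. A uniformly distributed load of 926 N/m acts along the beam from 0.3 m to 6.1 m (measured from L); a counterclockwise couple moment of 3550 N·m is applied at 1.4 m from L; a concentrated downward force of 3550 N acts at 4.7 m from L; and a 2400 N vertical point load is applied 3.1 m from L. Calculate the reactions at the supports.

L_x = 0, L_y = 5230 N, R_y = 6091 N

Resultant of the distributed load: 926 × 5.8 = 5370.8 N at 3.2 m from L.
Moments about L: R_y·6.2 − (926·5.8)·3.2 + 3550 − 3550·4.7 − 2400·3.1 = 0 → R_y = 37761.56/6.2 = 6090.57 ≈ 6091 N.
ΣF_y = 0: L_y + 6090.57 − 926·5.8 − 3550 − 2400 = 0 → L_y = 5230 N.
ΣF_x = 0: no horizontal applied forces, so L_x = 0.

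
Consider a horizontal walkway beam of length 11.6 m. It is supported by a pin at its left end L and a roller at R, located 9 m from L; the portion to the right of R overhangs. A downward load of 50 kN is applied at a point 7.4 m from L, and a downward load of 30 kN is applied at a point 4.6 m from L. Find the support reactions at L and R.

Taking moments about L: R_y·9 − 50·7.4 − 30·4.6 = 0 → R_y = 508/9 = 56.4444 ≈ 56.44 kN.
ΣF_y = 0: L_y + 56.4444 − 50 − 30 = 0 → L_y = 23.56 kN.
ΣF_x = 0: no horizontal applied forces, so L_x = 0.

L_x = 0, L_y = 23.56 kN, R_y = 56.44 kN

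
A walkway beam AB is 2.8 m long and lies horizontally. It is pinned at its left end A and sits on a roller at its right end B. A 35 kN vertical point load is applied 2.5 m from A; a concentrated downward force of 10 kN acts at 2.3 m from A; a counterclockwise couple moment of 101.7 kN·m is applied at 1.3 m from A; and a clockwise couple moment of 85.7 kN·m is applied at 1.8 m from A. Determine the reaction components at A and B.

A_x = 0, A_y = 11.25 kN, B_y = 33.75 kN

ΣM about A: B_y·2.8 − 35·2.5 − 10·2.3 + 101.7 − 85.7 = 0 → B_y = 94.5/2.8 = 33.75 kN.
ΣF_y = 0: A_y + 33.75 − 35 − 10 = 0 → A_y = 11.25 kN.
ΣF_x = 0: no horizontal applied forces, so A_x = 0.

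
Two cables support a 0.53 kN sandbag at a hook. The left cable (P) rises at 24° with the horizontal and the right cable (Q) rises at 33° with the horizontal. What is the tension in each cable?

ΣF_x = 0: −T_P·cos24° + T_Q·cos33° = 0 → T_Q = 1.08928·T_P.
ΣF_y = 0: T_P·sin24° + T_Q·sin33° = 0.53.
Substitute: T_P·(0.406737 + 1.08928·0.544639) = 0.53 → T_P = 0.529999 ≈ 0.5300 kN.
Then T_Q = 1.08928 × 0.529999 = 0.5773 kN.

T_P = 0.5300 kN, T_Q = 0.5773 kN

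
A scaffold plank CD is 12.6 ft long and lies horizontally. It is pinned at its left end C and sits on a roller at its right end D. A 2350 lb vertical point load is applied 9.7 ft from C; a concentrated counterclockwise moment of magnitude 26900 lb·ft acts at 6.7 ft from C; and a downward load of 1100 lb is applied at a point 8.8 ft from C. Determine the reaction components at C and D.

Moments about C: D_y·12.6 − 2350·9.7 + 26900 − 1100·8.8 = 0 → D_y = 5575/12.6 = 442.46 ≈ 442.5 lb.
ΣF_y = 0: C_y + 442.46 − 2350 − 1100 = 0 → C_y = 3008 lb.
ΣF_x = 0: no horizontal applied forces, so C_x = 0.

C_x = 0, C_y = 3008 lb, D_y = 442.5 lb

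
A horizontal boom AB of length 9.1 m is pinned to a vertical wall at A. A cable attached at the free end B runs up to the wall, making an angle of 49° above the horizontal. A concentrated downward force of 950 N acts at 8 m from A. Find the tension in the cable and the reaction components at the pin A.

T = 1107 N, A_x = 726.0 N, A_y = 114.8 N

ΣM about A: T·sin49°·9.1 − 950·8 = 0 → T = 7600/(9.1·0.75471) = 1106.6 ≈ 1107 N.
ΣF_x = 0: A_x − T·cos49° = 0 → A_x = 1106.6 × 0.656059 = 726.0 N.
ΣF_y = 0: A_y + T·sin49° − 950 = 0 → A_y = 950 − 1106.6 × 0.75471 = 114.8 N.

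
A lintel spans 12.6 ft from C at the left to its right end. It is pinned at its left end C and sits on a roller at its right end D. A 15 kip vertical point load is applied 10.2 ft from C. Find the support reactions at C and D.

ΣM about C: D_y·12.6 − 15·10.2 = 0 → D_y = 153/12.6 = 12.1429 ≈ 12.14 kip.
ΣF_y = 0: C_y + 12.1429 − 15 = 0 → C_y = 2.857 kip.
ΣF_x = 0: no horizontal applied forces, so C_x = 0.

C_x = 0, C_y = 2.857 kip, D_y = 12.14 kip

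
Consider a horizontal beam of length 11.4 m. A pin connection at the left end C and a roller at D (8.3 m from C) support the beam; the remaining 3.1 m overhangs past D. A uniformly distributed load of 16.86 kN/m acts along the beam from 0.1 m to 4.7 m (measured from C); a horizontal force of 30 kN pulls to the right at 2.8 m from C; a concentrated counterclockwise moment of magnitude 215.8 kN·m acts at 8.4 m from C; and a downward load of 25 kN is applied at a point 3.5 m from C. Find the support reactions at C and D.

C_x = -30.00 kN, C_y = 95.59 kN, D_y = 6.968 kN

Resultant of the distributed load: 16.86 × 4.6 = 77.556 kN at 2.4 m from C.
ΣM about C: D_y·8.3 − (16.86·4.6)·2.4 + 215.8 − 25·3.5 = 0 → D_y = 57.8344/8.3 = 6.968 kN.
ΣF_y = 0: C_y + 6.968 − 16.86·4.6 − 25 = 0 → C_y = 95.59 kN.
ΣF_x = 0: C_x + 30 = 0 → C_x = -30.00 kN.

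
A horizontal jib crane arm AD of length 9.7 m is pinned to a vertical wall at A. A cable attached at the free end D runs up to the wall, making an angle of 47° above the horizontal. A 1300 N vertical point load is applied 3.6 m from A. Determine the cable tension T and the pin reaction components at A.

T = 659.7 N, A_x = 449.9 N, A_y = 817.5 N

ΣM about A: T·sin47°·9.7 − 1300·3.6 = 0 → T = 4680/(9.7·0.731354) = 659.7 N.
ΣF_x = 0: A_x − T·cos47° = 0 → A_x = 659.7 × 0.681998 = 449.9 N.
ΣF_y = 0: A_y + T·sin47° − 1300 = 0 → A_y = 1300 − 659.7 × 0.731354 = 817.5 N.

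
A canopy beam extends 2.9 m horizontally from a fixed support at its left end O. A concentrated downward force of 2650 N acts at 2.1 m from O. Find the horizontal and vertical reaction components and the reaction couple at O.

ΣF_x = 0: O_x = 0.
ΣF_y = 0: O_y − 2650 = 0 → O_y = 2650 N.
ΣM about O: M_O − 2650·2.1 = 0 → M_O = 5565 N·m.

O_x = 0, O_y = 2650 N, M_O = 5565 N·m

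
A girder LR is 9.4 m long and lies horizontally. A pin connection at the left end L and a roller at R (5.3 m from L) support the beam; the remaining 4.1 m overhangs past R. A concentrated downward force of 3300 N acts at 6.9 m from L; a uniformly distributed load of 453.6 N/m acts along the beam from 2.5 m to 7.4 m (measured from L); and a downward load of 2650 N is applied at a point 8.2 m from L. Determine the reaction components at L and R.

Resultant of the distributed load: 453.6 × 4.9 = 2222.64 N at 4.95 m from L.
Moments about L: R_y·5.3 − 3300·6.9 − (453.6·4.9)·4.95 − 2650·8.2 = 0 → R_y = 55502.068/5.3 = 10472.1 ≈ 10470 N.
ΣF_y = 0: L_y + 10472.1 − 3300 − 453.6·4.9 − 2650 = 0 → L_y = -2299 N.
ΣF_x = 0: no horizontal applied forces, so L_x = 0.

L_x = 0, L_y = -2299 N, R_y = 10470 N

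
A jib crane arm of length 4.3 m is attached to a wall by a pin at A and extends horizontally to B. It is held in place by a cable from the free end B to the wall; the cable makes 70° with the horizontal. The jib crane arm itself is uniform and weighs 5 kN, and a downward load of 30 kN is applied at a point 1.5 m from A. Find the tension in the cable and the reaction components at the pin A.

ΣM about A: T·sin70°·4.3 − 5·2.15 − 30·1.5 = 0 → T = 55.75/(4.3·0.939693) = 13.7972 ≈ 13.80 kN.
ΣF_x = 0: A_x − T·cos70° = 0 → A_x = 13.7972 × 0.34202 = 4.719 kN.
ΣF_y = 0: A_y + T·sin70° − 5 − 30 = 0 → A_y = 35 − 13.7972 × 0.939693 = 22.03 kN.

T = 13.80 kN, A_x = 4.719 kN, A_y = 22.03 kN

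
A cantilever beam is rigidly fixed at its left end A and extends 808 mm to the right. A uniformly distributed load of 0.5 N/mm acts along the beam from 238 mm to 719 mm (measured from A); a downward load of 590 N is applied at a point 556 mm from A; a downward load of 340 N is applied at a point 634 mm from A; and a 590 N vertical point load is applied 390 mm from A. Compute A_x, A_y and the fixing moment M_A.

A_x = 0, A_y = 1760 N, M_A = 888800 N·mm

Resultant of the distributed load: 0.5 × 481 = 240.5 N at 478.5 mm from A.
ΣF_x = 0: A_x = 0.
ΣF_y = 0: A_y − 0.5·481 − 590 − 340 − 590 = 0 → A_y = 1760 N.
ΣM about A: M_A − (0.5·481)·478.5 − 590·556 − 340·634 − 590·390 = 0 → M_A = 888800 N·mm.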